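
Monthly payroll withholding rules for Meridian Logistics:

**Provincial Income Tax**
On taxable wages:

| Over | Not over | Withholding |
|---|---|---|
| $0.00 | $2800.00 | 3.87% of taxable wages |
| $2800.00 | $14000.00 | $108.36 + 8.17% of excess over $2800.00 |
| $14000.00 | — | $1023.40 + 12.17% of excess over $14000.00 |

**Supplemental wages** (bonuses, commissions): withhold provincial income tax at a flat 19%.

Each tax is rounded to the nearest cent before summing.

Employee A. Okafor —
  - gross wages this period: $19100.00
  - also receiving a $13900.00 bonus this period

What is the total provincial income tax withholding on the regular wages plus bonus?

$4285.07

Provincial Income Tax: taxable = $19100.00
  $1023.40 + 12.17% × ($19100.00 − $14000.00) = $1023.40 + 12.17% × $5100.00 = $1644.07
Supplemental (19% flat on bonus): 19% × $13900.00 = $2641.00
Total provincial income tax: $1644.07 + $2641.00 = $4285.07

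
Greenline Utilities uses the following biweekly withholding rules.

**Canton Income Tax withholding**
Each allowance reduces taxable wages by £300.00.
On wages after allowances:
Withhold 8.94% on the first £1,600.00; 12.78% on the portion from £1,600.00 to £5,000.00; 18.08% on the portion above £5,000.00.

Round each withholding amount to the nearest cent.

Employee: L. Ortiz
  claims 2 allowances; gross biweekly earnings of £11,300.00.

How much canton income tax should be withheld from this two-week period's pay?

£1,608.12

Canton Income Tax: taxable = £11,300.00 − 2×£300.00 = £10,700.00
  £577.56 + 18.08% × (£10,700.00 − £5,000.00) = £577.56 + 18.08% × £5,700.00 = £1,608.12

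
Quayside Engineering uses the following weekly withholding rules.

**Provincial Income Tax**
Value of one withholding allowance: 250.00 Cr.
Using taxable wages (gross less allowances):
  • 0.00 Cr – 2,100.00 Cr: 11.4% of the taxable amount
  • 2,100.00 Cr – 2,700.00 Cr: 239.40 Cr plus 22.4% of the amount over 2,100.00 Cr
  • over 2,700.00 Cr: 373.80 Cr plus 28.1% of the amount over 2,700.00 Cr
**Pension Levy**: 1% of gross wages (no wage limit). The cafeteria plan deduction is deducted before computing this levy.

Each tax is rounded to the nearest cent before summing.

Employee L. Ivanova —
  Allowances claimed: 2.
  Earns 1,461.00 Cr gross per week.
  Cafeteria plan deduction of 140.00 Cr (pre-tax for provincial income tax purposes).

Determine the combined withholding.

Provincial Income Tax: taxable = 1,461.00 Cr − 140.00 Cr − 2×250.00 Cr = 821.00 Cr
  11.4% × 821.00 Cr = 93.59 Cr
Pension Levy: 1% × 1,321.00 Cr = 13.21 Cr
Total: 93.59 Cr + 13.21 Cr = 106.80 Cr

106.80 Cr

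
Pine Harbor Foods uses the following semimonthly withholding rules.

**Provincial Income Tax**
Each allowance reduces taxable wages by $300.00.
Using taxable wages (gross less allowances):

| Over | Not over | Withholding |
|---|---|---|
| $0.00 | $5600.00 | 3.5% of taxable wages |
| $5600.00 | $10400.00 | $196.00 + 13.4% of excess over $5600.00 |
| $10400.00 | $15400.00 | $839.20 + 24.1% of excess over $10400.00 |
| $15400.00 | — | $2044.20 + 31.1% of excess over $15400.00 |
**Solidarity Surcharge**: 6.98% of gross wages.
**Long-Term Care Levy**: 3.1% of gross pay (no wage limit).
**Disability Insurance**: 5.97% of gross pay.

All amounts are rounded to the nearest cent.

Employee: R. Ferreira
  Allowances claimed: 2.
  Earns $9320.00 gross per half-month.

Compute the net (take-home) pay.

Provincial Income Tax: taxable = $9320.00 − 2×$300.00 = $8720.00
  $196.00 + 13.4% × ($8720.00 − $5600.00) = $196.00 + 13.4% × $3120.00 = $614.08
Solidarity Surcharge: 6.98% × $9320.00 = $650.54
Long-Term Care Levy: 3.1% × $9320.00 = $288.92
Disability Insurance: 5.97% × $9320.00 = $556.40
Total withheld: $614.08 + $650.54 + $288.92 + $556.40 = $2109.94
Net pay: $9320.00 − $2109.94 = $7210.06

$7210.06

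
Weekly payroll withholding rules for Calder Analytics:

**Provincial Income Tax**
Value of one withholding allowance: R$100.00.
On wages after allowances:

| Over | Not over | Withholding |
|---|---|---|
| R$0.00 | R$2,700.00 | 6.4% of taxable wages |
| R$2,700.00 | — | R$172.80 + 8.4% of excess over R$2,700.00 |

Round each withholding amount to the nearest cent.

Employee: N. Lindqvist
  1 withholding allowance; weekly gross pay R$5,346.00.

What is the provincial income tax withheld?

R$386.66

Provincial Income Tax: taxable = R$5,346.00 − 1×R$100.00 = R$5,246.00
  R$172.80 + 8.4% × (R$5,246.00 − R$2,700.00) = R$172.80 + 8.4% × R$2,546.00 = R$386.66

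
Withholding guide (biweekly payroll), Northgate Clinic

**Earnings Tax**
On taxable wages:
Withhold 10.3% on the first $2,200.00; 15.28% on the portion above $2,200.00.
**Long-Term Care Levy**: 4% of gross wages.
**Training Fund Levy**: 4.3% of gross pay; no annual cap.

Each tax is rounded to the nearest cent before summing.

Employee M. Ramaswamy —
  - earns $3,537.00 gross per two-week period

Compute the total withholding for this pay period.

Earnings Tax: taxable = $3,537.00
  $226.60 + 15.28% × ($3,537.00 − $2,200.00) = $226.60 + 15.28% × $1,337.00 = $430.89
Long-Term Care Levy: 4% × $3,537.00 = $141.48
Training Fund Levy: 4.3% × $3,537.00 = $152.09
Total: $430.89 + $141.48 + $152.09 = $724.46

$724.46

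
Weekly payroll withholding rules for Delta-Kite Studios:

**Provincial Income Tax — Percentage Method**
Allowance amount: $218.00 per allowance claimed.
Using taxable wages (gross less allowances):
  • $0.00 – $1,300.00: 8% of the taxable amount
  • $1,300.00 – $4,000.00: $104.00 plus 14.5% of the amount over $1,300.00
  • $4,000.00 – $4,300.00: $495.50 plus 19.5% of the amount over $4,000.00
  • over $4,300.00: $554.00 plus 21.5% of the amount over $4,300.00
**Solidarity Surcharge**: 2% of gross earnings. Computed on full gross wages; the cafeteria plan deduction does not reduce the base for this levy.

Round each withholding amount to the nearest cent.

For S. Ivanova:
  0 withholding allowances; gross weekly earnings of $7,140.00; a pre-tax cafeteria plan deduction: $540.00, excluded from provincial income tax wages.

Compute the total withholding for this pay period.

Provincial Income Tax: taxable = $7,140.00 − $540.00 = $6,600.00
  $554.00 + 21.5% × ($6,600.00 − $4,300.00) = $554.00 + 21.5% × $2,300.00 = $1,048.50
Solidarity Surcharge: 2% × $7,140.00 = $142.80
Total: $1,048.50 + $142.80 = $1,191.30

$1,191.30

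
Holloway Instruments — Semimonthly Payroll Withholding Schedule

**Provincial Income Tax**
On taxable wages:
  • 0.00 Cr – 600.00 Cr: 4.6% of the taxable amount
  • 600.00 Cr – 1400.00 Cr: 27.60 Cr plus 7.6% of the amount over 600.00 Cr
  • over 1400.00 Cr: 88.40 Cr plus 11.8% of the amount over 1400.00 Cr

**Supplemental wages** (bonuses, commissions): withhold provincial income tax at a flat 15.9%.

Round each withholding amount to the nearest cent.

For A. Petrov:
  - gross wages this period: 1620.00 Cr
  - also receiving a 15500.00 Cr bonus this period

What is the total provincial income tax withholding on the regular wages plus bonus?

Provincial Income Tax: taxable = 1620.00 Cr
  88.40 Cr + 11.8% × (1620.00 Cr − 1400.00 Cr) = 88.40 Cr + 11.8% × 220.00 Cr = 114.36 Cr
Supplemental (15.9% flat on bonus): 15.9% × 15500.00 Cr = 2464.50 Cr
Total provincial income tax: 114.36 Cr + 2464.50 Cr = 2578.86 Cr

2578.86 Cr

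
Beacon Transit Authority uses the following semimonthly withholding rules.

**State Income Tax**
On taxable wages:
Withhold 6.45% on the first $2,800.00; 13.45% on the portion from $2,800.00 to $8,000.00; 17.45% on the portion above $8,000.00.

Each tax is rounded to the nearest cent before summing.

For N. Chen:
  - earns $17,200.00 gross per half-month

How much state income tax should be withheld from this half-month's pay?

$2,485.40

State Income Tax: taxable = $17,200.00
  $880.00 + 17.45% × ($17,200.00 − $8,000.00) = $880.00 + 17.45% × $9,200.00 = $2,485.40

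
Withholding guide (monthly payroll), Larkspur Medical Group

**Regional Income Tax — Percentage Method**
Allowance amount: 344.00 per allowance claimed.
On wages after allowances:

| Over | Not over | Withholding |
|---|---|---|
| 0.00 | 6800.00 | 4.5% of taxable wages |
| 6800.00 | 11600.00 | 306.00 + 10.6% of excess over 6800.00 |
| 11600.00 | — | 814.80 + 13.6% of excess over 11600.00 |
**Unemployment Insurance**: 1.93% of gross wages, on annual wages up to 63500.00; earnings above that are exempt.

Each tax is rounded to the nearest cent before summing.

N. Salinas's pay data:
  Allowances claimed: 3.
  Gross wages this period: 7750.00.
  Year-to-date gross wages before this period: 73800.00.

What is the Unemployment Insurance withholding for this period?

Unemployment Insurance: YTD 73800.00 ≥ cap 63500.00 → 0.00

0.00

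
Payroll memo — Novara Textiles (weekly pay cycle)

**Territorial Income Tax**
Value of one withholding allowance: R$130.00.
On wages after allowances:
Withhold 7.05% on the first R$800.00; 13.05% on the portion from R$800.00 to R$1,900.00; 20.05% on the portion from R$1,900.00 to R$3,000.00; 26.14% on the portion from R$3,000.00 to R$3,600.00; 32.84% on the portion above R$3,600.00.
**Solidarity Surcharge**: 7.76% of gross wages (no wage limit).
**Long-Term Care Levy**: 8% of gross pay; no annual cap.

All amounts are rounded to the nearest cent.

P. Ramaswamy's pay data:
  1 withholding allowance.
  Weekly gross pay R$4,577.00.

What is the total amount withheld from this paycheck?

Territorial Income Tax: taxable = R$4,577.00 − 1×R$130.00 = R$4,447.00
  R$577.34 + 32.84% × (R$4,447.00 − R$3,600.00) = R$577.34 + 32.84% × R$847.00 = R$855.49
Solidarity Surcharge: 7.76% × R$4,577.00 = R$355.18
Long-Term Care Levy: 8% × R$4,577.00 = R$366.16
Total: R$855.49 + R$355.18 + R$366.16 = R$1,576.83

R$1,576.83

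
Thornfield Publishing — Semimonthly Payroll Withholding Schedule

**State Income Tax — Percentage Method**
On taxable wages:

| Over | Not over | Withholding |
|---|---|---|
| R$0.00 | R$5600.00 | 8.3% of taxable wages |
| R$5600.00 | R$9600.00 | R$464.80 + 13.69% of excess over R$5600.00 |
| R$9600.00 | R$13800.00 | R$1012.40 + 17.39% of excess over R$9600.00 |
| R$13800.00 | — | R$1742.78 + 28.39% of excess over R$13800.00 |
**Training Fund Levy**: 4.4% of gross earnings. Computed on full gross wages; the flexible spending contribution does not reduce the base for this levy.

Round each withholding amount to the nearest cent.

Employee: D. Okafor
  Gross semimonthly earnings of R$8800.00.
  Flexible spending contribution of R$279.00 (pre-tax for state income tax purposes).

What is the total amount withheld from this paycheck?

State Income Tax: taxable = R$8800.00 − R$279.00 = R$8521.00
  R$464.80 + 13.69% × (R$8521.00 − R$5600.00) = R$464.80 + 13.69% × R$2921.00 = R$864.68
Training Fund Levy: 4.4% × R$8800.00 = R$387.20
Total: R$864.68 + R$387.20 = R$1251.88

R$1251.88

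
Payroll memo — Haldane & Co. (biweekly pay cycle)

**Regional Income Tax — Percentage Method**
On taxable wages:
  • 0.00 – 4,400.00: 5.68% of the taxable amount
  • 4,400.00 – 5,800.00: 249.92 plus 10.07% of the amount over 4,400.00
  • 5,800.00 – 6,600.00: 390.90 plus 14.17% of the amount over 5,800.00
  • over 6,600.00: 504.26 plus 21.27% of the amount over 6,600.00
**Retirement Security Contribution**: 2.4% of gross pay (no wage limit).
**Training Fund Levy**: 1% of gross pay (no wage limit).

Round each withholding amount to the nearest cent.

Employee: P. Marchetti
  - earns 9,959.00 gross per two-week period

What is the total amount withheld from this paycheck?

1,557.33

Regional Income Tax: taxable = 9,959.00
  504.26 + 21.27% × (9,959.00 − 6,600.00) = 504.26 + 21.27% × 3,359.00 = 1,218.72
Retirement Security Contribution: 2.4% × 9,959.00 = 239.02
Training Fund Levy: 1% × 9,959.00 = 99.59
Total: 1,218.72 + 239.02 + 99.59 = 1,557.33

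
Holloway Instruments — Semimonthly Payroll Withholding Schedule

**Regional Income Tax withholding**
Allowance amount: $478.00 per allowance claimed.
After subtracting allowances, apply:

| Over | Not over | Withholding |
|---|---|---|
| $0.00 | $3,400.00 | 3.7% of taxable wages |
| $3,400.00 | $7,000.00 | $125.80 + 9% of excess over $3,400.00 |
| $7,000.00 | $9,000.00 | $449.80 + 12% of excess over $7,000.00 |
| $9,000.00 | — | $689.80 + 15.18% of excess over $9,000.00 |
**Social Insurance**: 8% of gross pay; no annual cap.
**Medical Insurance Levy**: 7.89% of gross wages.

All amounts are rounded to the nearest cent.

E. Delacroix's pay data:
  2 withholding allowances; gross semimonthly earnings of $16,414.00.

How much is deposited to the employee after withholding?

$12,135.70

Regional Income Tax: taxable = $16,414.00 − 2×$478.00 = $15,458.00
  $689.80 + 15.18% × ($15,458.00 − $9,000.00) = $689.80 + 15.18% × $6,458.00 = $1,670.12
Social Insurance: 8% × $16,414.00 = $1,313.12
Medical Insurance Levy: 7.89% × $16,414.00 = $1,295.06
Total withheld: $1,670.12 + $1,313.12 + $1,295.06 = $4,278.30
Net pay: $16,414.00 − $4,278.30 = $12,135.70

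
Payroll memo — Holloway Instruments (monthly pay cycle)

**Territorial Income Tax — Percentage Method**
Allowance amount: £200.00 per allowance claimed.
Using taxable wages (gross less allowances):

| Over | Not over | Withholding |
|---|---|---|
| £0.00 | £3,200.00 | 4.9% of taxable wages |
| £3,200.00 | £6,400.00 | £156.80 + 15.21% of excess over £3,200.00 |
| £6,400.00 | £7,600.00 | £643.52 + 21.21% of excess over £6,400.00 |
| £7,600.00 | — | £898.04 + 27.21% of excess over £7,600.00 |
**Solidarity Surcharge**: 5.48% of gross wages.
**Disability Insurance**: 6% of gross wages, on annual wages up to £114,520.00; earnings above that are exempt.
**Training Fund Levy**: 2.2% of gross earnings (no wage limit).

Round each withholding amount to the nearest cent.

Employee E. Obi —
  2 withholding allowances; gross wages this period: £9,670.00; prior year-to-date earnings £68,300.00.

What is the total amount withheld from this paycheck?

£2,675.31

Territorial Income Tax: taxable = £9,670.00 − 2×£200.00 = £9,270.00
  £898.04 + 27.21% × (£9,270.00 − £7,600.00) = £898.04 + 27.21% × £1,670.00 = £1,352.45
Solidarity Surcharge: 5.48% × £9,670.00 = £529.92
Disability Insurance: 6% × £9,670.00 = £580.20
Training Fund Levy: 2.2% × £9,670.00 = £212.74
Total: £1,352.45 + £529.92 + £580.20 + £212.74 = £2,675.31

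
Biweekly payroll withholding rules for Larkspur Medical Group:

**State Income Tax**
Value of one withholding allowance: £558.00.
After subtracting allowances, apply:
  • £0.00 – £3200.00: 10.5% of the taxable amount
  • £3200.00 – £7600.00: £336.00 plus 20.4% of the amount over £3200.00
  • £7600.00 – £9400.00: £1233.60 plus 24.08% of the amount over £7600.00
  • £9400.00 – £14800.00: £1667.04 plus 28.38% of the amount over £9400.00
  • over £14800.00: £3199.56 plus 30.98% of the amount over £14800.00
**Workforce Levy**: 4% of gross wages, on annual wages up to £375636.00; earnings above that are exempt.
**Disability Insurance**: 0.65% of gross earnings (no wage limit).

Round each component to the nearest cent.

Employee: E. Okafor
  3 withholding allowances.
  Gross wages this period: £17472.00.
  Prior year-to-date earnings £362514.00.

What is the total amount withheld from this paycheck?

State Income Tax: taxable = £17472.00 − 3×£558.00 = £15798.00
  £3199.56 + 30.98% × (£15798.00 − £14800.00) = £3199.56 + 30.98% × £998.00 = £3508.74
Workforce Levy: cap £375636.00 − YTD £362514.00 = £13122.00 subject; 4% × £13122.00 = £524.88
Disability Insurance: 0.65% × £17472.00 = £113.57
Total: £3508.74 + £524.88 + £113.57 = £4147.19

£4147.19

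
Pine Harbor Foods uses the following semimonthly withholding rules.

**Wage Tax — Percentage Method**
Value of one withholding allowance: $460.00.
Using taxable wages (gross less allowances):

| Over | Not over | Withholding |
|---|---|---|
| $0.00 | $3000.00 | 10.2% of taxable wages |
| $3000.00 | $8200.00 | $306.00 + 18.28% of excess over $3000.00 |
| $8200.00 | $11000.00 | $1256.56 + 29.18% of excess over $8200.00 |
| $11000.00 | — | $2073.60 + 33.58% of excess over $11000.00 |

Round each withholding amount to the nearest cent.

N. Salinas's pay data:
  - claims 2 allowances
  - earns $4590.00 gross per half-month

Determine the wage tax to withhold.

$428.48

Wage Tax: taxable = $4590.00 − 2×$460.00 = $3670.00
  $306.00 + 18.28% × ($3670.00 − $3000.00) = $306.00 + 18.28% × $670.00 = $428.48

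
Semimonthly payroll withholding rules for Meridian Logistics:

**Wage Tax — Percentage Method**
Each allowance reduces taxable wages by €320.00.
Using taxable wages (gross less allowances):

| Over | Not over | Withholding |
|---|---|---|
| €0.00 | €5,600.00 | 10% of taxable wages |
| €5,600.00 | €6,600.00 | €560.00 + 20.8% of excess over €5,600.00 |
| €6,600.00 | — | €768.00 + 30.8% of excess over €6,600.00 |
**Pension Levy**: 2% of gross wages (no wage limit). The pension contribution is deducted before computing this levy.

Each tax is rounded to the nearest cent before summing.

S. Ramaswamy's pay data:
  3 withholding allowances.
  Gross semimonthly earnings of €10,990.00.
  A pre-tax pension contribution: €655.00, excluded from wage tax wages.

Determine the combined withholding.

Wage Tax: taxable = €10,990.00 − €655.00 − 3×€320.00 = €9,375.00
  €768.00 + 30.8% × (€9,375.00 − €6,600.00) = €768.00 + 30.8% × €2,775.00 = €1,622.70
Pension Levy: 2% × €10,335.00 = €206.70
Total: €1,622.70 + €206.70 = €1,829.40

€1,829.40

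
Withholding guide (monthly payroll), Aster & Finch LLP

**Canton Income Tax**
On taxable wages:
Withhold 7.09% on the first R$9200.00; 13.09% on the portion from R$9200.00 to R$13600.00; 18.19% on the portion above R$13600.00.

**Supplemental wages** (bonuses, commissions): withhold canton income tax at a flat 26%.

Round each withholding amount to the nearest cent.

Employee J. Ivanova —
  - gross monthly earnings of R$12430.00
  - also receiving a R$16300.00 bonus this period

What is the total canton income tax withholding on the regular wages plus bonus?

R$5313.09

Canton Income Tax: taxable = R$12430.00
  R$652.28 + 13.09% × (R$12430.00 − R$9200.00) = R$652.28 + 13.09% × R$3230.00 = R$1075.09
Supplemental (26% flat on bonus): 26% × R$16300.00 = R$4238.00
Total canton income tax: R$1075.09 + R$4238.00 = R$5313.09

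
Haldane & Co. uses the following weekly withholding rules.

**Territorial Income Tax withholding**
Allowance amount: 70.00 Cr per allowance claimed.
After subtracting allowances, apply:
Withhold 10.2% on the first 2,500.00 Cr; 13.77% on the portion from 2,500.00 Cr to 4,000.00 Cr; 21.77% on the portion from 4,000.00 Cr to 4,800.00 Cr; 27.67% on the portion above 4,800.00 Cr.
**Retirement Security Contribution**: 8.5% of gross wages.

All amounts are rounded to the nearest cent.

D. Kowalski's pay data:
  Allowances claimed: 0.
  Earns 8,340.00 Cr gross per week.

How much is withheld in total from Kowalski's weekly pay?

Territorial Income Tax: taxable = 8,340.00 Cr
  635.71 Cr + 27.67% × (8,340.00 Cr − 4,800.00 Cr) = 635.71 Cr + 27.67% × 3,540.00 Cr = 1,615.23 Cr
Retirement Security Contribution: 8.5% × 8,340.00 Cr = 708.90 Cr
Total: 1,615.23 Cr + 708.90 Cr = 2,324.13 Cr

2,324.13 Cr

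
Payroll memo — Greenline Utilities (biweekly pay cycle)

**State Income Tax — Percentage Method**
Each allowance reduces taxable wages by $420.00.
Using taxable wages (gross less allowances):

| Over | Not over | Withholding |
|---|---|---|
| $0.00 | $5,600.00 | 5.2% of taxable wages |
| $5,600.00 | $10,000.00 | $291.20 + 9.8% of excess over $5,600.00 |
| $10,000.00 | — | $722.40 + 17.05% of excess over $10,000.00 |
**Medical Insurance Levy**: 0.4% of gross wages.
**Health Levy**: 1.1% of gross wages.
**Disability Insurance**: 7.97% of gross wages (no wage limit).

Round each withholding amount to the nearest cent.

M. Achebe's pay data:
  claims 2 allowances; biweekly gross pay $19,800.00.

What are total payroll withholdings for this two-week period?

State Income Tax: taxable = $19,800.00 − 2×$420.00 = $18,960.00
  $722.40 + 17.05% × ($18,960.00 − $10,000.00) = $722.40 + 17.05% × $8,960.00 = $2,250.08
Medical Insurance Levy: 0.4% × $19,800.00 = $79.20
Health Levy: 1.1% × $19,800.00 = $217.80
Disability Insurance: 7.97% × $19,800.00 = $1,578.06
Total: $2,250.08 + $79.20 + $217.80 + $1,578.06 = $4,125.14

$4,125.14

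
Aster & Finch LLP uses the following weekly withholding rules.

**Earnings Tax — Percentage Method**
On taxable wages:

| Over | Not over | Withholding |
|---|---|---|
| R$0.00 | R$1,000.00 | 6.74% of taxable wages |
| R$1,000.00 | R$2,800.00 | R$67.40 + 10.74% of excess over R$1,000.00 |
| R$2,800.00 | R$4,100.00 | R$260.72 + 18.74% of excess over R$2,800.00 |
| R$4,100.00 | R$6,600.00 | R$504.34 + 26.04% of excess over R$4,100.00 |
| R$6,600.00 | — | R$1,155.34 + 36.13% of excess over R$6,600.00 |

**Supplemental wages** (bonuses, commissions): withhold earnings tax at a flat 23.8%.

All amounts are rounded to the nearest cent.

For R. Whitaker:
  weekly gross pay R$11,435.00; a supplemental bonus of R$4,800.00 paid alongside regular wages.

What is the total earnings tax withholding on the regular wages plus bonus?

Earnings Tax: taxable = R$11,435.00
  R$1,155.34 + 36.13% × (R$11,435.00 − R$6,600.00) = R$1,155.34 + 36.13% × R$4,835.00 = R$2,902.23
Supplemental (23.8% flat on bonus): 23.8% × R$4,800.00 = R$1,142.40
Total earnings tax: R$2,902.23 + R$1,142.40 = R$4,044.63

R$4,044.63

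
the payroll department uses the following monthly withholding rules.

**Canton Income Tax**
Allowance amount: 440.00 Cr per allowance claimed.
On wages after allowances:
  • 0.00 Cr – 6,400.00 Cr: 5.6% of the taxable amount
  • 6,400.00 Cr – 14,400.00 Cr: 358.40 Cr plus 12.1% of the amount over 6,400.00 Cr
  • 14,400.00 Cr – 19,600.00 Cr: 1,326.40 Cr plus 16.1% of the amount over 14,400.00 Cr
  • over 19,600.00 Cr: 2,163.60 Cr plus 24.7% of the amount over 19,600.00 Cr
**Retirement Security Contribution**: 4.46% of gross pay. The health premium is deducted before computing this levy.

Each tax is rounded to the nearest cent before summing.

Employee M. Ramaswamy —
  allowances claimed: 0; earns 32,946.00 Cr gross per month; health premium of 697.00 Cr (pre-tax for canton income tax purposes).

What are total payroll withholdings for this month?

6,726.21 Cr

Canton Income Tax: taxable = 32,946.00 Cr − 697.00 Cr = 32,249.00 Cr
  2,163.60 Cr + 24.7% × (32,249.00 Cr − 19,600.00 Cr) = 2,163.60 Cr + 24.7% × 12,649.00 Cr = 5,287.90 Cr
Retirement Security Contribution: 4.46% × 32,249.00 Cr = 1,438.31 Cr
Total: 5,287.90 Cr + 1,438.31 Cr = 6,726.21 Cr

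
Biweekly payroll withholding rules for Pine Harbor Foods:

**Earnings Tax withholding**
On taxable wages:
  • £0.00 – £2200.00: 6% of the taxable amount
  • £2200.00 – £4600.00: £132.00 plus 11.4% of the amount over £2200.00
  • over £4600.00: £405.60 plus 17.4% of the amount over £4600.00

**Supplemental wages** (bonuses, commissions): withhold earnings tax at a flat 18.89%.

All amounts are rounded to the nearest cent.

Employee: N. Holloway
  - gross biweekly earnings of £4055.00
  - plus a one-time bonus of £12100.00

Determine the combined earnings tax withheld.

Earnings Tax: taxable = £4055.00
  £132.00 + 11.4% × (£4055.00 − £2200.00) = £132.00 + 11.4% × £1855.00 = £343.47
Supplemental (18.89% flat on bonus): 18.89% × £12100.00 = £2285.69
Total earnings tax: £343.47 + £2285.69 = £2629.16

£2629.16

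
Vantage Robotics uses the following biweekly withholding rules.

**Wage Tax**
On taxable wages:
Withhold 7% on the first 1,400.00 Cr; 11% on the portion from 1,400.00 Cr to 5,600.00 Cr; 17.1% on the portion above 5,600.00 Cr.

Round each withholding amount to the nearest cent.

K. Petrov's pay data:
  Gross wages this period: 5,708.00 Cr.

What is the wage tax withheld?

Wage Tax: taxable = 5,708.00 Cr
  560.00 Cr + 17.1% × (5,708.00 Cr − 5,600.00 Cr) = 560.00 Cr + 17.1% × 108.00 Cr = 578.47 Cr

578.47 Cr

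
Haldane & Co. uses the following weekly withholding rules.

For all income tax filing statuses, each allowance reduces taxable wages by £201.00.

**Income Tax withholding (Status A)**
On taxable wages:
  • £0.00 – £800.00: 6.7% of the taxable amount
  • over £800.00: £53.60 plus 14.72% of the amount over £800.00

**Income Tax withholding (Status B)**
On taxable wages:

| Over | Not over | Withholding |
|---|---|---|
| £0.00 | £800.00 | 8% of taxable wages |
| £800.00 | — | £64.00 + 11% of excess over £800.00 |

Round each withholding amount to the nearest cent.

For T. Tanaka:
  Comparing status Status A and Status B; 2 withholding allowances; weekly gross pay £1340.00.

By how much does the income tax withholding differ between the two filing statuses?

Income Tax (Status A): taxable = £1340.00 − 2×£201.00 = £938.00
  £53.60 + 14.72% × (£938.00 − £800.00) = £53.60 + 14.72% × £138.00 = £73.91
Income Tax (Status B): taxable = £1340.00 − 2×£201.00 = £938.00
  £64.00 + 11% × (£938.00 − £800.00) = £64.00 + 11% × £138.00 = £79.18
Difference: |£73.91 − £79.18| = £5.27 (higher under Status B)

£5.27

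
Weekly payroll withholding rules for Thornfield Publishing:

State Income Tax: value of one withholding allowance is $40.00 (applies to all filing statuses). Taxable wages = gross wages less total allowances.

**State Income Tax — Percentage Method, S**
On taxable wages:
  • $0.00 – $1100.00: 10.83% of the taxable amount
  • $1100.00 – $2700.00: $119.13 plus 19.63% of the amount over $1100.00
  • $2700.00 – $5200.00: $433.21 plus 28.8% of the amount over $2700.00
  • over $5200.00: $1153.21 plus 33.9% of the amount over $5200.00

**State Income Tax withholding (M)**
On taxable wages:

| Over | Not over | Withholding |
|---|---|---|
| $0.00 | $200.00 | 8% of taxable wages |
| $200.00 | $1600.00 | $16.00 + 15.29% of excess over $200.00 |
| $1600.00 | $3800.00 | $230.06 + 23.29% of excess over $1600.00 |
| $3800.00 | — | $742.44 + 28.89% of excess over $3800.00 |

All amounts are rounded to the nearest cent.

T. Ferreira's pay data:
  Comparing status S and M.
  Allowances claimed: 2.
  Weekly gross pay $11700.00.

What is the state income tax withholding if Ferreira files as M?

State Income Tax (M): taxable = $11700.00 − 2×$40.00 = $11620.00
  $742.44 + 28.89% × ($11620.00 − $3800.00) = $742.44 + 28.89% × $7820.00 = $3001.64

$3001.64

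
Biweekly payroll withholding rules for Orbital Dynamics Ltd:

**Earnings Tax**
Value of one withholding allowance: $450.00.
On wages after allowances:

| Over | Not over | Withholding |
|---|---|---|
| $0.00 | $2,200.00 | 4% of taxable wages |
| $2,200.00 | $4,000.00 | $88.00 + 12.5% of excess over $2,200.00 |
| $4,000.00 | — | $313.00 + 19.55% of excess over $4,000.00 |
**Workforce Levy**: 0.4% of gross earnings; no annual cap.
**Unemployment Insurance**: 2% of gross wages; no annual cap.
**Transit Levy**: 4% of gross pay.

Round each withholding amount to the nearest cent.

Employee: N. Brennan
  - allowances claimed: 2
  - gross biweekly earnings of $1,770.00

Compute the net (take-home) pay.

$1,621.92

Earnings Tax: taxable = $1,770.00 − 2×$450.00 = $870.00
  4% × $870.00 = $34.80
Workforce Levy: 0.4% × $1,770.00 = $7.08
Unemployment Insurance: 2% × $1,770.00 = $35.40
Transit Levy: 4% × $1,770.00 = $70.80
Total withheld: $34.80 + $7.08 + $35.40 + $70.80 = $148.08
Net pay: $1,770.00 − $148.08 = $1,621.92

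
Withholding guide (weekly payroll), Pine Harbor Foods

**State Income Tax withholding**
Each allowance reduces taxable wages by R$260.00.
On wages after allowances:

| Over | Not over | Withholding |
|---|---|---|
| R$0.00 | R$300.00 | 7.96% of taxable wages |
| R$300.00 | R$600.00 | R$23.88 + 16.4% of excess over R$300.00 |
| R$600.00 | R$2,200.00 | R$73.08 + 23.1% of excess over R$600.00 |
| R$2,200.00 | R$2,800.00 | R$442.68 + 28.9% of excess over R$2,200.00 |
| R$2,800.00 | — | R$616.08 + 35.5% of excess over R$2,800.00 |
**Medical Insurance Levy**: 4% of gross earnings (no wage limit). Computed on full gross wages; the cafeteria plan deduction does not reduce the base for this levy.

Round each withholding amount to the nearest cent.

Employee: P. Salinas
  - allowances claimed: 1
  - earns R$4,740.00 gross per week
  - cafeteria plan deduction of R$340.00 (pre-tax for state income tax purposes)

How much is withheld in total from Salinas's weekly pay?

R$1,281.38

State Income Tax: taxable = R$4,740.00 − R$340.00 − 1×R$260.00 = R$4,140.00
  R$616.08 + 35.5% × (R$4,140.00 − R$2,800.00) = R$616.08 + 35.5% × R$1,340.00 = R$1,091.78
Medical Insurance Levy: 4% × R$4,740.00 = R$189.60
Total: R$1,091.78 + R$189.60 = R$1,281.38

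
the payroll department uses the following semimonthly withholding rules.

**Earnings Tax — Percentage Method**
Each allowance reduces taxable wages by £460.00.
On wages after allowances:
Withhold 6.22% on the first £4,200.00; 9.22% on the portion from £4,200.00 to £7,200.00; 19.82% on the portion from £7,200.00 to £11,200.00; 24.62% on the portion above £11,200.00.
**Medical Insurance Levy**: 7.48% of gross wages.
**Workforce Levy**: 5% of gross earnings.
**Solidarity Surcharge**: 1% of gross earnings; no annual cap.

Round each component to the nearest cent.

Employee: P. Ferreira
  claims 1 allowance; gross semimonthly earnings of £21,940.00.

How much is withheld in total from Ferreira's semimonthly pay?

Earnings Tax: taxable = £21,940.00 − 1×£460.00 = £21,480.00
  £1,330.64 + 24.62% × (£21,480.00 − £11,200.00) = £1,330.64 + 24.62% × £10,280.00 = £3,861.58
Medical Insurance Levy: 7.48% × £21,940.00 = £1,641.11
Workforce Levy: 5% × £21,940.00 = £1,097.00
Solidarity Surcharge: 1% × £21,940.00 = £219.40
Total: £3,861.58 + £1,641.11 + £1,097.00 + £219.40 = £6,819.09

£6,819.09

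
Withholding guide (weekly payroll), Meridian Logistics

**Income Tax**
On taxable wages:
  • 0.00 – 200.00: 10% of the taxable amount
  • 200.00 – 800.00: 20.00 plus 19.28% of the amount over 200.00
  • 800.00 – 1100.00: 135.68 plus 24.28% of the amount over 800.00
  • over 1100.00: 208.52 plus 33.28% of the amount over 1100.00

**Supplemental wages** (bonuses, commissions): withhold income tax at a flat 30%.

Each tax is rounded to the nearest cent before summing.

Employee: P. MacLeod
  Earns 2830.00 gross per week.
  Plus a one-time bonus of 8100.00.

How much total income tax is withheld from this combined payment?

Income Tax: taxable = 2830.00
  208.52 + 33.28% × (2830.00 − 1100.00) = 208.52 + 33.28% × 1730.00 = 784.26
Supplemental (30% flat on bonus): 30% × 8100.00 = 2430.00
Total income tax: 784.26 + 2430.00 = 3214.26

3214.26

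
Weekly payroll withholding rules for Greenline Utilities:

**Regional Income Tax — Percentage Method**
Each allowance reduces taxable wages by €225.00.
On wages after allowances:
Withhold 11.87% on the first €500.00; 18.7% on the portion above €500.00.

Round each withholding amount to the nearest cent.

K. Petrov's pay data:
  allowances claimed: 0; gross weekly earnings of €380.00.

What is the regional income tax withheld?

Regional Income Tax: taxable = €380.00
  11.87% × €380.00 = €45.11

€45.11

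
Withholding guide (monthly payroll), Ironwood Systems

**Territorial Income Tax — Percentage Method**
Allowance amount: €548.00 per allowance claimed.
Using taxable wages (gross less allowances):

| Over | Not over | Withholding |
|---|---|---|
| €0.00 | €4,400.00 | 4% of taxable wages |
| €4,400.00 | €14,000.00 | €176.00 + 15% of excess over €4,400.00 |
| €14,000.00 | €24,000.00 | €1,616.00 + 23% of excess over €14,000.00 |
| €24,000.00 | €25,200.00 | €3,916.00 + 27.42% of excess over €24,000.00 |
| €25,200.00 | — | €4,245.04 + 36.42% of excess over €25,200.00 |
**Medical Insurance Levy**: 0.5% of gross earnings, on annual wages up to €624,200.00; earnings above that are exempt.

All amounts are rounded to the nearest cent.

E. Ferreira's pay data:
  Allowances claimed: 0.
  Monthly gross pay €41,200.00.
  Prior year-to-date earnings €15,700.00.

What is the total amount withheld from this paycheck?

€10,278.24

Territorial Income Tax: taxable = €41,200.00
  €4,245.04 + 36.42% × (€41,200.00 − €25,200.00) = €4,245.04 + 36.42% × €16,000.00 = €10,072.24
Medical Insurance Levy: 0.5% × €41,200.00 = €206.00
Total: €10,072.24 + €206.00 = €10,278.24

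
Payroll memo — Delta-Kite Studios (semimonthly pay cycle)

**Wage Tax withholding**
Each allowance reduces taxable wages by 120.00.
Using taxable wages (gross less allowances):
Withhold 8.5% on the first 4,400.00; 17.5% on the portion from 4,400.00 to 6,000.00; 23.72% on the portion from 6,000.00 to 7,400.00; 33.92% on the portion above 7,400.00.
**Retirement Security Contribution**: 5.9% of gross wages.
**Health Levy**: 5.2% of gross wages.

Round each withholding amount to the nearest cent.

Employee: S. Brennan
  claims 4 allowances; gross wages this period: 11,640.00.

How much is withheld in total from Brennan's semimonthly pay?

3,553.51

Wage Tax: taxable = 11,640.00 − 4×120.00 = 11,160.00
  986.08 + 33.92% × (11,160.00 − 7,400.00) = 986.08 + 33.92% × 3,760.00 = 2,261.47
Retirement Security Contribution: 5.9% × 11,640.00 = 686.76
Health Levy: 5.2% × 11,640.00 = 605.28
Total: 2,261.47 + 686.76 + 605.28 = 3,553.51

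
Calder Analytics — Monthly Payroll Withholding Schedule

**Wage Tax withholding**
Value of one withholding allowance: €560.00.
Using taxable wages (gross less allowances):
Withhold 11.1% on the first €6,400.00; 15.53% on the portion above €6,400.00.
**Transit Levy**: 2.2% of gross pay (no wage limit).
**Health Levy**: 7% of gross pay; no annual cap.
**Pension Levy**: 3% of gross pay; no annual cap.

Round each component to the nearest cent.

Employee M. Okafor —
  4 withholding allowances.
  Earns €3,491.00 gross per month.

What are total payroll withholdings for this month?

Wage Tax: taxable = €3,491.00 − 4×€560.00 = €1,251.00
  11.1% × €1,251.00 = €138.86
Transit Levy: 2.2% × €3,491.00 = €76.80
Health Levy: 7% × €3,491.00 = €244.37
Pension Levy: 3% × €3,491.00 = €104.73
Total: €138.86 + €76.80 + €244.37 + €104.73 = €564.76

€564.76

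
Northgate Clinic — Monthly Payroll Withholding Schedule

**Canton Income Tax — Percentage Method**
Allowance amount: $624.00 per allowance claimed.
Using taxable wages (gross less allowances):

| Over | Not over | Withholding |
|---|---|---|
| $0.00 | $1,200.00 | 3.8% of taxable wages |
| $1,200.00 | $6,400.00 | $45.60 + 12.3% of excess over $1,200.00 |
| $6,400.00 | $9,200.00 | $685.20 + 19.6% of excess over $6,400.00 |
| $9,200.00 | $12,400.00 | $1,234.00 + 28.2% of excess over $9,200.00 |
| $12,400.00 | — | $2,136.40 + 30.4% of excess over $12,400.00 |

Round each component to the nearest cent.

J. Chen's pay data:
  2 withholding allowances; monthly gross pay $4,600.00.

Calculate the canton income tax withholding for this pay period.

$310.30

Canton Income Tax: taxable = $4,600.00 − 2×$624.00 = $3,352.00
  $45.60 + 12.3% × ($3,352.00 − $1,200.00) = $45.60 + 12.3% × $2,152.00 = $310.30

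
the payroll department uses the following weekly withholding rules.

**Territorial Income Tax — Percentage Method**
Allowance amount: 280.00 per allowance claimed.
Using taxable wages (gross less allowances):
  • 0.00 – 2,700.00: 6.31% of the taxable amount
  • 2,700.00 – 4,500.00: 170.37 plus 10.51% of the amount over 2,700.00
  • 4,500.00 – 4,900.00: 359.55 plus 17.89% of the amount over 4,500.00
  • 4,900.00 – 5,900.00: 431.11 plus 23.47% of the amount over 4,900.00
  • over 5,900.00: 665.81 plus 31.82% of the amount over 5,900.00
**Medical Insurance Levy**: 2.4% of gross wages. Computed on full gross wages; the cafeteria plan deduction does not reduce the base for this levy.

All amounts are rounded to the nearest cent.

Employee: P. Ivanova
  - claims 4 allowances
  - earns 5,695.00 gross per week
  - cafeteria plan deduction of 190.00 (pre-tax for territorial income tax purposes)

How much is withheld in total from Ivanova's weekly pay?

Territorial Income Tax: taxable = 5,695.00 − 190.00 − 4×280.00 = 4,385.00
  170.37 + 10.51% × (4,385.00 − 2,700.00) = 170.37 + 10.51% × 1,685.00 = 347.46
Medical Insurance Levy: 2.4% × 5,695.00 = 136.68
Total: 347.46 + 136.68 = 484.14

484.14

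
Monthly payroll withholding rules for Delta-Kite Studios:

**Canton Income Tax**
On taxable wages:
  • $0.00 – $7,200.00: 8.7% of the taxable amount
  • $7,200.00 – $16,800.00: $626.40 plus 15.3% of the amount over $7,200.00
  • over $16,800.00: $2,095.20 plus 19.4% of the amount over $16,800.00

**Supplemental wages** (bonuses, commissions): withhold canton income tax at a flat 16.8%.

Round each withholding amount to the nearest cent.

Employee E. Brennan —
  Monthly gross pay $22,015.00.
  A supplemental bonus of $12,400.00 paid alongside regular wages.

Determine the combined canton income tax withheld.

$5,190.11

Canton Income Tax: taxable = $22,015.00
  $2,095.20 + 19.4% × ($22,015.00 − $16,800.00) = $2,095.20 + 19.4% × $5,215.00 = $3,106.91
Supplemental (16.8% flat on bonus): 16.8% × $12,400.00 = $2,083.20
Total canton income tax: $3,106.91 + $2,083.20 = $5,190.11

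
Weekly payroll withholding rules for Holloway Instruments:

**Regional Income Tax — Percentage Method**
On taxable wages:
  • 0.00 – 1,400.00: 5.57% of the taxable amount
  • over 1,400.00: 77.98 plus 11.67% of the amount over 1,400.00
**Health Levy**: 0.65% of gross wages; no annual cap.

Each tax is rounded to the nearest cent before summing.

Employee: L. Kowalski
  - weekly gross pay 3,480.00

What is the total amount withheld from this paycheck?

Regional Income Tax: taxable = 3,480.00
  77.98 + 11.67% × (3,480.00 − 1,400.00) = 77.98 + 11.67% × 2,080.00 = 320.72
Health Levy: 0.65% × 3,480.00 = 22.62
Total: 320.72 + 22.62 = 343.34

343.34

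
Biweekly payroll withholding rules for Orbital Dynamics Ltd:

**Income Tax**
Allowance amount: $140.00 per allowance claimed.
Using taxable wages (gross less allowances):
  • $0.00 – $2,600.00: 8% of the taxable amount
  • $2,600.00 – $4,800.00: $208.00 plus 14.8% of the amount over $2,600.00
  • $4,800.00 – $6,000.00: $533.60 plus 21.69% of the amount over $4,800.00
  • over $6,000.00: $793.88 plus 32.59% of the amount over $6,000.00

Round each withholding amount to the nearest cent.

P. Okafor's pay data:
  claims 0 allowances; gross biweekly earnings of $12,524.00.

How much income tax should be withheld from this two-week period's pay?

$2,920.05

Income Tax: taxable = $12,524.00
  $793.88 + 32.59% × ($12,524.00 − $6,000.00) = $793.88 + 32.59% × $6,524.00 = $2,920.05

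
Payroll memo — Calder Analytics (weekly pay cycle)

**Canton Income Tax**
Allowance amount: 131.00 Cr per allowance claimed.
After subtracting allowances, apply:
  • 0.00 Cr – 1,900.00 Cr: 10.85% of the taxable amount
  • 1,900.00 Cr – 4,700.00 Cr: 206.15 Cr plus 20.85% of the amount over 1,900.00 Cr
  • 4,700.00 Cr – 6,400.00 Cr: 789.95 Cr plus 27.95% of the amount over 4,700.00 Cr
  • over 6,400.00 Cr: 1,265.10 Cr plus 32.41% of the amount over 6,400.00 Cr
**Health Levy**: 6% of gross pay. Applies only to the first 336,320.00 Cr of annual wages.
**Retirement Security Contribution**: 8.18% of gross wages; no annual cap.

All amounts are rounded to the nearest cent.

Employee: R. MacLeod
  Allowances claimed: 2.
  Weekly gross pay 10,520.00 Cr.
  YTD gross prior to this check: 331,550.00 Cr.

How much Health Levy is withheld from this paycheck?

286.20 Cr

Health Levy: cap 336,320.00 Cr − YTD 331,550.00 Cr = 4,770.00 Cr subject; 6% × 4,770.00 Cr = 286.20 Cr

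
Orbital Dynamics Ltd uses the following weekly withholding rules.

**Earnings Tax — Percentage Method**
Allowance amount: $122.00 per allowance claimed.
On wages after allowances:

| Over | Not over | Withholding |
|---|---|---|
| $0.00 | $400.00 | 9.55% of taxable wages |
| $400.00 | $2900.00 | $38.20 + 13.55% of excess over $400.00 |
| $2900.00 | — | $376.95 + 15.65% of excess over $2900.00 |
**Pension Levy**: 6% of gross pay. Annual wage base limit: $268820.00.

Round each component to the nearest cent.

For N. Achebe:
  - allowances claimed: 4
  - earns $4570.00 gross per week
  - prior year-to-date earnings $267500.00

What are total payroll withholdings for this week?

$641.13

Earnings Tax: taxable = $4570.00 − 4×$122.00 = $4082.00
  $376.95 + 15.65% × ($4082.00 − $2900.00) = $376.95 + 15.65% × $1182.00 = $561.93
Pension Levy: cap $268820.00 − YTD $267500.00 = $1320.00 subject; 6% × $1320.00 = $79.20
Total: $561.93 + $79.20 = $641.13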